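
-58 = -58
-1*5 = -5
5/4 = 1.25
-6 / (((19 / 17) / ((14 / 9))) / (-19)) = 476 / 3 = 158.67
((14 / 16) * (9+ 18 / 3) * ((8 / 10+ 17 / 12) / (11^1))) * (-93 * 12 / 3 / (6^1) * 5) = -144305 / 176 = -819.91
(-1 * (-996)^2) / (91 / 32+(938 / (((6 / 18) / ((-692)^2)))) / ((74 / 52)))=-1174546944 / 1121139385639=-0.00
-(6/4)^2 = -9/4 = -2.25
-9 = -9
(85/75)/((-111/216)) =-408/185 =-2.21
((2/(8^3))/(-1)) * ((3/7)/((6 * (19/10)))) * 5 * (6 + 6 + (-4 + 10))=-225/17024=-0.01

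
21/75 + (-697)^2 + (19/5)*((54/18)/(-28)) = 340066211/700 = 485808.87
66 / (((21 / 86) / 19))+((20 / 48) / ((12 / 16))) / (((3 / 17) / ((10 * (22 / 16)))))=3915109 / 756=5178.72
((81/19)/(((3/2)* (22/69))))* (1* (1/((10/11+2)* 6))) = 621/1216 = 0.51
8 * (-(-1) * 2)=16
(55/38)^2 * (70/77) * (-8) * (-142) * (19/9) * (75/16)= 2440625/114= 21408.99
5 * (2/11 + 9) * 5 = 2525/11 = 229.55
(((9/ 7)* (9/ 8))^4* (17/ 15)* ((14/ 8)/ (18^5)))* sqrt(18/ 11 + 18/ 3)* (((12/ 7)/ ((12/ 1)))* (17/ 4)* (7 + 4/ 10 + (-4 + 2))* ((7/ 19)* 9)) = 17065161* sqrt(231)/ 1879231692800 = 0.00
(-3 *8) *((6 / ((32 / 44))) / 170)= -1.16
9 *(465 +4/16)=16749/4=4187.25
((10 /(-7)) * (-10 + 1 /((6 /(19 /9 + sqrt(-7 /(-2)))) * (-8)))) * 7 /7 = 5 * sqrt(14) /336 + 21695 /1512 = 14.40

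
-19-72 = -91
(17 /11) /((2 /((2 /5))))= 0.31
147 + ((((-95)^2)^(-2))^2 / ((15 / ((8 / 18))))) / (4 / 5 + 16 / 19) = 54048164199823828126 / 367674586393359375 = 147.00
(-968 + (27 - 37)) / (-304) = 489 / 152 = 3.22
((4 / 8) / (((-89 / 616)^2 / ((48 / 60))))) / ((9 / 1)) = 2.13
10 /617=0.02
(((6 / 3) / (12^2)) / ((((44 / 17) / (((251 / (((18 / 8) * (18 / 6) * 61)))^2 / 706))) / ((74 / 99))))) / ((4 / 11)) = 39627629 / 6825423364056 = 0.00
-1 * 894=-894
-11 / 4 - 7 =-39 / 4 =-9.75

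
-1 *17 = -17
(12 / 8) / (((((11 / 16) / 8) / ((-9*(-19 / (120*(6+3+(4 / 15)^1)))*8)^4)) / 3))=492500782656 / 4106311451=119.94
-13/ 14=-0.93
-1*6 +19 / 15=-71 / 15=-4.73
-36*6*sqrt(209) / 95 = -216*sqrt(209) / 95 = -32.87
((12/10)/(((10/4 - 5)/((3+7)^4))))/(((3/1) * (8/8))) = -1600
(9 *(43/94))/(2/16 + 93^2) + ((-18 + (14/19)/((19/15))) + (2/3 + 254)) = 835588799224/3521992893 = 237.25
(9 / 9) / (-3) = -1 / 3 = -0.33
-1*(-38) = 38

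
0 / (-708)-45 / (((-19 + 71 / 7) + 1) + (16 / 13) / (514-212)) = 618345 / 107909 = 5.73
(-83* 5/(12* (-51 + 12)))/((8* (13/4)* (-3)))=-415/36504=-0.01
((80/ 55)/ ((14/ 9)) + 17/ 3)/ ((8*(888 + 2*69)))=1525/ 1896048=0.00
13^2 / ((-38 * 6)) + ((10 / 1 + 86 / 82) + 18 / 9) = 115051 / 9348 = 12.31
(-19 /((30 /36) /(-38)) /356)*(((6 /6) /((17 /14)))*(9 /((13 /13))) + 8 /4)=34656 /1513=22.91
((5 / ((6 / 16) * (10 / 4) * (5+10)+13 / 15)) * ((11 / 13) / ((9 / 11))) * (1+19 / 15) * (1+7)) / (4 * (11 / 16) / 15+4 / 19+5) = 90956800 / 78112983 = 1.16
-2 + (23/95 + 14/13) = -841/1235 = -0.68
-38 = -38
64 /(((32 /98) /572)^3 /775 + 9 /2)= 34127778910825600 /2399609454667553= 14.22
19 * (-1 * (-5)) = 95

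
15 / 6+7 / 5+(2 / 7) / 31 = 8483 / 2170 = 3.91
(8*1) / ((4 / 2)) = 4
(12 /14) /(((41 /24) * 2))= 72 /287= 0.25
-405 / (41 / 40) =-395.12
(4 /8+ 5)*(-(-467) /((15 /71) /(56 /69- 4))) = -8023994 /207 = -38763.26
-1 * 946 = -946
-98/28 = -7/2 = -3.50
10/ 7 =1.43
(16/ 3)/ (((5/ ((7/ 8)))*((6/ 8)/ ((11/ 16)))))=77/ 90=0.86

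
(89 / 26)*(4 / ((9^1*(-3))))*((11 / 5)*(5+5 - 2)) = -15664 / 1755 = -8.93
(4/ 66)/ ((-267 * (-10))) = 1/ 44055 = 0.00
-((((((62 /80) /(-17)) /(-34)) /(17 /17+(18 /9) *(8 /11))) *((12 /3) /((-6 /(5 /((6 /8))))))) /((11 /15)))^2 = -24025 /2191925124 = -0.00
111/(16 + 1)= 111/17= 6.53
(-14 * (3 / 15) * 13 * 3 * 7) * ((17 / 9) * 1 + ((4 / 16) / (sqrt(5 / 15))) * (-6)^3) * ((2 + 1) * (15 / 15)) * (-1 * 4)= -840612.40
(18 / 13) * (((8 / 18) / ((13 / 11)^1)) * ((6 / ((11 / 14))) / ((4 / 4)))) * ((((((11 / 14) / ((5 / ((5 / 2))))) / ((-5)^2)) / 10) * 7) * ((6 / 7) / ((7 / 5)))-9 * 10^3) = -1058399208 / 29575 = -35786.96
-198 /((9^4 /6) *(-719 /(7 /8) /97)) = 7469 /349434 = 0.02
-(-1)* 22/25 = 22/25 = 0.88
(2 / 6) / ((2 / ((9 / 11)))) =3 / 22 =0.14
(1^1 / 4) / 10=1 / 40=0.02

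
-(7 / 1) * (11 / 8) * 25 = -1925 / 8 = -240.62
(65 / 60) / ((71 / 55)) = 715 / 852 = 0.84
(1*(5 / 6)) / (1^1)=5 / 6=0.83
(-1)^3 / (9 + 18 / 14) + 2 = 137 / 72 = 1.90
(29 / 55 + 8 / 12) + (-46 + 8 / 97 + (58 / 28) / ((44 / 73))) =-37004621 / 896280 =-41.29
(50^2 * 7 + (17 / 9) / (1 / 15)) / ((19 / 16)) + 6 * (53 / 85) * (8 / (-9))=14757.38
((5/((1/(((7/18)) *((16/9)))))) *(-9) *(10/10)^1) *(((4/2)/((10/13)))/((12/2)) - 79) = 65996/27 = 2444.30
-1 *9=-9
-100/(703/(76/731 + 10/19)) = -0.09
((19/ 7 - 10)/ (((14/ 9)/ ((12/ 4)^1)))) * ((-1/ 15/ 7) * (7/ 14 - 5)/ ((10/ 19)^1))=-78489/ 68600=-1.14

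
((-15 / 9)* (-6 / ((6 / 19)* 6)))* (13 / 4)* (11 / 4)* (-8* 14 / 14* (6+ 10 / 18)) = -801515 / 324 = -2473.81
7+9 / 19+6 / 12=303 / 38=7.97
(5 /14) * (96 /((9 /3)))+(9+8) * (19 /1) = 2341 /7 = 334.43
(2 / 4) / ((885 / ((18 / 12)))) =0.00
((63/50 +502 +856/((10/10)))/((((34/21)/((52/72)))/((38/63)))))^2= 281798702233321/2106810000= 133756.11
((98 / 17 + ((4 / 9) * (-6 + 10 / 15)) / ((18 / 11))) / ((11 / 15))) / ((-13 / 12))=-356600 / 65637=-5.43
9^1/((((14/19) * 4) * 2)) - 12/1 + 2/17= -19717/1904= -10.36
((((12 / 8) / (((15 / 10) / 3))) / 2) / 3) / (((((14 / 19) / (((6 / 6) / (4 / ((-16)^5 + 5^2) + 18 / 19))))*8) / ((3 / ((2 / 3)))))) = 486677457 / 1207925888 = 0.40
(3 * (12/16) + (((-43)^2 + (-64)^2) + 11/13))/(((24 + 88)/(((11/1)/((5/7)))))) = 3402311/4160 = 817.86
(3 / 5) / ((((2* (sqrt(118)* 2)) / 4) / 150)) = 45* sqrt(118) / 59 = 8.29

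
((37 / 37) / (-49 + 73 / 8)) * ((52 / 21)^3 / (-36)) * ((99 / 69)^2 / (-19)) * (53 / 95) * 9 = -163948928 / 28493529645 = -0.01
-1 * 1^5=-1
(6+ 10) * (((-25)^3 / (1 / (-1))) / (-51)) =-250000 / 51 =-4901.96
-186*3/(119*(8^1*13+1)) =-0.04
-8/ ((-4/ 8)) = 16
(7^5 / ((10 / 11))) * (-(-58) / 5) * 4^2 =85782928 / 25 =3431317.12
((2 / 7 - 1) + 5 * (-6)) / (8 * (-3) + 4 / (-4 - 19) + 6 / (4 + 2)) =4945 / 3731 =1.33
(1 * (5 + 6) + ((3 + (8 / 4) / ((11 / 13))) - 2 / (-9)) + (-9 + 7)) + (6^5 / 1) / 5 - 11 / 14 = 10873171 / 6930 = 1569.00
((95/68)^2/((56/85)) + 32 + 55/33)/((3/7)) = 85.47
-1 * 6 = -6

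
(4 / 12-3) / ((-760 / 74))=74 / 285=0.26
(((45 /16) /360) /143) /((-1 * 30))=-1 /549120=-0.00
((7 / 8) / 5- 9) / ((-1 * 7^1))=353 / 280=1.26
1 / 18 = 0.06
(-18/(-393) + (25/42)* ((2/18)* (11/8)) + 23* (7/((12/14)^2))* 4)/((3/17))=5904038681/1188432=4967.92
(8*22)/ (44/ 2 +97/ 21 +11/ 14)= 7392/ 1151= 6.42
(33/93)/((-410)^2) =11/5211100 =0.00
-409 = -409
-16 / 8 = -2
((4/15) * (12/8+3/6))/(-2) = -4/15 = -0.27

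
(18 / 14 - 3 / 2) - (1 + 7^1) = -115 / 14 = -8.21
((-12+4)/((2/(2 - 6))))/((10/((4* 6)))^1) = 192/5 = 38.40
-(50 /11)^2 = -2500 /121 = -20.66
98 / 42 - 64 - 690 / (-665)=-24191 / 399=-60.63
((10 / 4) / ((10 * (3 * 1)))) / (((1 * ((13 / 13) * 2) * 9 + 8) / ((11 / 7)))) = 11 / 2184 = 0.01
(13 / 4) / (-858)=-1 / 264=-0.00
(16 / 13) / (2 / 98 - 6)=-784 / 3809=-0.21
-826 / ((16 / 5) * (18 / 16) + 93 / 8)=-4720 / 87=-54.25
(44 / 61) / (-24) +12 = 4381 / 366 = 11.97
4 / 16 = 1 / 4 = 0.25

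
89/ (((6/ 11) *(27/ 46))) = 22517/ 81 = 277.99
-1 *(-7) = 7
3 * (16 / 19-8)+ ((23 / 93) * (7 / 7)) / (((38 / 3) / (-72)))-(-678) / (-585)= -24.04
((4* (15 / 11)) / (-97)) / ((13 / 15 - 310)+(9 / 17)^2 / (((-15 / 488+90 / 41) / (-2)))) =750908700 / 4131519802729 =0.00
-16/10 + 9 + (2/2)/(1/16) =117/5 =23.40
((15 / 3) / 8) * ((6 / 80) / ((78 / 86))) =43 / 832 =0.05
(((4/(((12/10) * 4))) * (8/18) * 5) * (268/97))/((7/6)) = 26800/6111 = 4.39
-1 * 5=-5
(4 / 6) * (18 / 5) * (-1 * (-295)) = 708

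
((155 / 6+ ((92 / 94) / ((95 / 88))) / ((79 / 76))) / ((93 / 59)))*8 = 702035572 / 5179635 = 135.54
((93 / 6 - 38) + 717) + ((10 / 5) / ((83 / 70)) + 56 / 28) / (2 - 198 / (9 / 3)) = 1844439 / 2656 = 694.44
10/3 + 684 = 2062/3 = 687.33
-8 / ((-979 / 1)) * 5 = 40 / 979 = 0.04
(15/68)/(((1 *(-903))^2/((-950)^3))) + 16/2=-1034753542/4620651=-223.94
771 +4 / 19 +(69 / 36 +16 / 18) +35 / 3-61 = 495683 / 684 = 724.68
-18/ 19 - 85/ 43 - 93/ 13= -107038/ 10621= -10.08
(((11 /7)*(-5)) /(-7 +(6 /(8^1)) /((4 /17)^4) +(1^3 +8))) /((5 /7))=-11264 /252611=-0.04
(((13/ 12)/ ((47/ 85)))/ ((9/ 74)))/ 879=40885/ 2230902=0.02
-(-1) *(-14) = -14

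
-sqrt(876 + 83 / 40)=-sqrt(351230) / 20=-29.63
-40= -40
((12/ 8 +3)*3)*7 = 189/ 2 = 94.50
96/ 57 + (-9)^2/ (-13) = -4.55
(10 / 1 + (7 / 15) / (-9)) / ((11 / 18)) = 2686 / 165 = 16.28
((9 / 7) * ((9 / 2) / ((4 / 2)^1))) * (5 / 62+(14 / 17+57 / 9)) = 617895 / 29512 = 20.94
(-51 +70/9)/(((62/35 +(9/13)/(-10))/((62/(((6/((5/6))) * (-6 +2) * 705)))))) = 5486845/70764516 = 0.08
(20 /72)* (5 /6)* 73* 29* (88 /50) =862.48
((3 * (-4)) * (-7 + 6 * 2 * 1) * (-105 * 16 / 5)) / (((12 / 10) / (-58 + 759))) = 11776800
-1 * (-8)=8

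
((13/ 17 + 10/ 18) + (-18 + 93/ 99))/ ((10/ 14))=-185437/ 8415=-22.04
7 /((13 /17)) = 9.15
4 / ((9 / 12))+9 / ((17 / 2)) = 326 / 51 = 6.39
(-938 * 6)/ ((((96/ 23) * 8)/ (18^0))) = -10787/ 64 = -168.55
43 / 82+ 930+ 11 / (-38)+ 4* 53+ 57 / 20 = 1145.08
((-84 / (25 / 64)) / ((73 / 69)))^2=137599451136 / 3330625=41313.40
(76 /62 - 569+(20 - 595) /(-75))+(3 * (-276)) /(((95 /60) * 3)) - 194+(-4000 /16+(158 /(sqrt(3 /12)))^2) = 174363278 /1767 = 98677.58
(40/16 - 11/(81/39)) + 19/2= 181/27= 6.70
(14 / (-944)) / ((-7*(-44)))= -1 / 20768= -0.00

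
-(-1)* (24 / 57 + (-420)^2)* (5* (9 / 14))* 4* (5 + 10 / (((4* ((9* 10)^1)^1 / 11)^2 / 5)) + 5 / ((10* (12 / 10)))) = 4237689365 / 342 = 12390904.58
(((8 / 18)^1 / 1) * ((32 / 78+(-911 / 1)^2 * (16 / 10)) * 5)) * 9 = 1035741728 / 39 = 26557480.21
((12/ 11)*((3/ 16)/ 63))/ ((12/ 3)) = 1/ 1232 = 0.00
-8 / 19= -0.42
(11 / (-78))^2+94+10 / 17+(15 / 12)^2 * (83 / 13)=104.58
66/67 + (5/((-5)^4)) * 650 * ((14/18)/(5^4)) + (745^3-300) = 779176486165319/1884375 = 413493325.99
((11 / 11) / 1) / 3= 1 / 3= 0.33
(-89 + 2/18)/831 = -800/7479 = -0.11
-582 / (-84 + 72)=97 / 2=48.50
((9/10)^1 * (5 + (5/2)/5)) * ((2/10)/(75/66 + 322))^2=11979/6317235125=0.00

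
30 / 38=15 / 19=0.79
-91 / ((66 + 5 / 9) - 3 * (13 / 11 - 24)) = -0.67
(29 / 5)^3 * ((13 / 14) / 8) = 317057 / 14000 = 22.65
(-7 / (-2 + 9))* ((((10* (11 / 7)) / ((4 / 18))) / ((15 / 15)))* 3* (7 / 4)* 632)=-234630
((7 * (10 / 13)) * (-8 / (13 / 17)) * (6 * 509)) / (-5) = 5814816 / 169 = 34407.20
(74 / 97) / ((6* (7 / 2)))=74 / 2037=0.04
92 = 92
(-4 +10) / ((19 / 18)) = 108 / 19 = 5.68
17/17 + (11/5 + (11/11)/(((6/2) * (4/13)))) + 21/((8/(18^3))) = 918797/60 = 15313.28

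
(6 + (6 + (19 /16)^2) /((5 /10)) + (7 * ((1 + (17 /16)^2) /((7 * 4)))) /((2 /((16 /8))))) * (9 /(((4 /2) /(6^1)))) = 576.52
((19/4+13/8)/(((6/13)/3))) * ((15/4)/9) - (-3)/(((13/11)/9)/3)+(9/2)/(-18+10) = 70921/832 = 85.24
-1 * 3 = -3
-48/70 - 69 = -2439/35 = -69.69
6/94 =3/47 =0.06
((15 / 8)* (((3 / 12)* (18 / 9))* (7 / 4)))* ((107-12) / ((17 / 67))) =614.27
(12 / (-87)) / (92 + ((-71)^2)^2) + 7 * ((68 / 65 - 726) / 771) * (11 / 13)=-891304606133426 / 160037882822805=-5.57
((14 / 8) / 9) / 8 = 7 / 288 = 0.02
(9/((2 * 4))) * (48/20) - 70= -673/10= -67.30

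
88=88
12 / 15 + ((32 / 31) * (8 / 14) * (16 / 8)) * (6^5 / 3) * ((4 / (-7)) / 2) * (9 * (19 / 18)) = -63031364 / 7595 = -8299.06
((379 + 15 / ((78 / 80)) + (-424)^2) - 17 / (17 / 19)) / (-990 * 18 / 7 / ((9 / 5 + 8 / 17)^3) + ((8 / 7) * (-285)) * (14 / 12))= -7365986881827 / 24429111785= -301.52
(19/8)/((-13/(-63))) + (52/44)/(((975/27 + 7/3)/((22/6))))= 209109/17992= 11.62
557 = 557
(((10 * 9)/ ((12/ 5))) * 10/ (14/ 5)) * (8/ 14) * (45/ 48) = 28125/ 392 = 71.75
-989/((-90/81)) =8901/10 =890.10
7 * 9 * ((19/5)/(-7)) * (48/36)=-45.60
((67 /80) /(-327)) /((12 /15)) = -67 /20928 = -0.00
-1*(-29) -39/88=2513/88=28.56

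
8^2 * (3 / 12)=16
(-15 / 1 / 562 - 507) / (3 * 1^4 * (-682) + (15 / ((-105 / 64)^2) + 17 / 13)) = 2722687695 / 10949888294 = 0.25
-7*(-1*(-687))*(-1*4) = 19236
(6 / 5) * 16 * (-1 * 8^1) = -768 / 5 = -153.60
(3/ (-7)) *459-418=-614.71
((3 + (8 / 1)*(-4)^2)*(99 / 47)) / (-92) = -12969 / 4324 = -3.00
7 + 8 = 15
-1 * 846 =-846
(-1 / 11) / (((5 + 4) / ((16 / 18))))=-8 / 891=-0.01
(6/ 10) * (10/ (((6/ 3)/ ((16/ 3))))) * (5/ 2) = 40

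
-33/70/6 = -0.08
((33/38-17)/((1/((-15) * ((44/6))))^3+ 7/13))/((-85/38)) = 3460600/258383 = 13.39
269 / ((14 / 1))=269 / 14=19.21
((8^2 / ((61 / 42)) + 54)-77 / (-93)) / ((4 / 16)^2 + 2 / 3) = 135.63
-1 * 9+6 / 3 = -7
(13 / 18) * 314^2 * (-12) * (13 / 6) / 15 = -16662724 / 135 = -123427.59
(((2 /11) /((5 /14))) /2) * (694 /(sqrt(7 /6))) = 1388 * sqrt(42) /55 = 163.55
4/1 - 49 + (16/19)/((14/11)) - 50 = -94.34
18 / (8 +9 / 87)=2.22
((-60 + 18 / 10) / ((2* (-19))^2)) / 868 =-291 / 6266960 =-0.00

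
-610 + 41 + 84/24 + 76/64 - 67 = -10101/16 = -631.31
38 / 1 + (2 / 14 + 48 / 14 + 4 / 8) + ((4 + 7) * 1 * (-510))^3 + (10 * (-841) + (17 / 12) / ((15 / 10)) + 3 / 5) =-55615924150411 / 315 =-176558489366.38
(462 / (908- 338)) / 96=77 / 9120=0.01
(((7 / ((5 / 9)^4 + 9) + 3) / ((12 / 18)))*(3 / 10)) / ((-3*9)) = -74983 / 1193480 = -0.06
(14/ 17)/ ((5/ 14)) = 196/ 85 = 2.31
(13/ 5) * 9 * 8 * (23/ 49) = 21528/ 245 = 87.87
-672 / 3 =-224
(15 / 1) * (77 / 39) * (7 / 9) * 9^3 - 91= 217112 / 13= 16700.92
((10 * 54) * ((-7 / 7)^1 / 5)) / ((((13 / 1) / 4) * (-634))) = 0.05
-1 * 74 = -74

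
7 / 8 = 0.88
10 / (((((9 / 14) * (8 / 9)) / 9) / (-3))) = -945 / 2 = -472.50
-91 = -91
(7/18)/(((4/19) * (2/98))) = 6517/72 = 90.51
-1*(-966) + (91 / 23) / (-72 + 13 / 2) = 2910376 / 3013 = 965.94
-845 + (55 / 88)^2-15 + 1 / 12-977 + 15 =-349733 / 192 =-1821.53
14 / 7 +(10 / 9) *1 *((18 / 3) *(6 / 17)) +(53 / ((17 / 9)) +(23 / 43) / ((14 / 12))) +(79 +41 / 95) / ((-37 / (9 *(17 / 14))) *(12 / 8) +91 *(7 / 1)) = 36923663143 / 1119036730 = 33.00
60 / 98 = 30 / 49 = 0.61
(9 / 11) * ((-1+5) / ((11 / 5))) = 180 / 121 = 1.49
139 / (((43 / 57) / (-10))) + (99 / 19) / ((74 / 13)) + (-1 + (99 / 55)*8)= -552659509 / 302290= -1828.24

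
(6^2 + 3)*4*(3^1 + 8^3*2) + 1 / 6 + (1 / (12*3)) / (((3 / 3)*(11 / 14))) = 15861008 / 99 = 160212.20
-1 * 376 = -376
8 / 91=0.09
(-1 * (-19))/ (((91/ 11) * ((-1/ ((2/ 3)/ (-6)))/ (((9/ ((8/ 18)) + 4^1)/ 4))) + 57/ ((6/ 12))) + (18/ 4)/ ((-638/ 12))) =30943/ 205521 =0.15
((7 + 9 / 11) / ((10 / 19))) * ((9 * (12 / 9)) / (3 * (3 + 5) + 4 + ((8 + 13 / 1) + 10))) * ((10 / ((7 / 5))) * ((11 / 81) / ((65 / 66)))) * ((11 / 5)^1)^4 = 2105258672 / 30200625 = 69.71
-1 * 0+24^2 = 576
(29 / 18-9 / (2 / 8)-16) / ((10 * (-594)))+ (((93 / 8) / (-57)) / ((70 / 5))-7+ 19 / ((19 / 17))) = 284234147 / 28440720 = 9.99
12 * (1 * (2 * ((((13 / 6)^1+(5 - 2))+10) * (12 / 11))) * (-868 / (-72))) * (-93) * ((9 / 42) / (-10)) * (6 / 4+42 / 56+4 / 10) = 13904709 / 550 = 25281.29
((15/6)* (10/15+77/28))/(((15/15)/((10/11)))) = 1025/132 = 7.77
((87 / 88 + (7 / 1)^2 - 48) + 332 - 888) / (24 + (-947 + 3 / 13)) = 633789 / 1055648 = 0.60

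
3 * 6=18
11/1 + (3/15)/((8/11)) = 451/40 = 11.28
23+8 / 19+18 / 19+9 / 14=6653 / 266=25.01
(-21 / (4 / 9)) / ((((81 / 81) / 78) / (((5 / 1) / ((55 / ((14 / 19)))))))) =-51597 / 209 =-246.88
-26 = -26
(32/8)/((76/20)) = 20/19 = 1.05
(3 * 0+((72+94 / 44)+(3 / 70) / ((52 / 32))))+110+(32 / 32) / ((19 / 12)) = 35146031 / 190190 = 184.79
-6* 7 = -42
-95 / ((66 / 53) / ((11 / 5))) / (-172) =1007 / 1032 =0.98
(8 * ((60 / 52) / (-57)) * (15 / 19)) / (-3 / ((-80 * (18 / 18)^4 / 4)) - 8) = 12000 / 736801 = 0.02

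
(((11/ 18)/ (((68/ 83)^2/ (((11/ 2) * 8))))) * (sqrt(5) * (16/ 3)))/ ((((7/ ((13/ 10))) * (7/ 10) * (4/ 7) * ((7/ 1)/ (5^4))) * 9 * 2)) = 6772748125 * sqrt(5)/ 13764492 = 1100.25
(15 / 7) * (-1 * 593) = -8895 / 7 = -1270.71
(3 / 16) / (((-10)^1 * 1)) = -3 / 160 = -0.02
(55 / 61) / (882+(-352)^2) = 55 / 7611946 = 0.00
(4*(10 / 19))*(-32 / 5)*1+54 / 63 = -1678 / 133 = -12.62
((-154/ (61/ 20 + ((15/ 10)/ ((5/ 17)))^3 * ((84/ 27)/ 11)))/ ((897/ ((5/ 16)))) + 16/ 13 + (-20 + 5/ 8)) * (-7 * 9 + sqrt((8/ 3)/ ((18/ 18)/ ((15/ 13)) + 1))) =610115962323/ 533705432 - 29053141063 * sqrt(70)/ 11207814072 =1121.48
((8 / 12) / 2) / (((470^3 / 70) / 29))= 203 / 31146900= 0.00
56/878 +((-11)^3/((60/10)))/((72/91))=-53160023/189648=-280.31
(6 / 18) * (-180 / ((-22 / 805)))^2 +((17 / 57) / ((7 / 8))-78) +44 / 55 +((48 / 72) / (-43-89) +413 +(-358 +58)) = 20943572313011 / 1448370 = 14460098.12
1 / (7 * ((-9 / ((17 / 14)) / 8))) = -68 / 441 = -0.15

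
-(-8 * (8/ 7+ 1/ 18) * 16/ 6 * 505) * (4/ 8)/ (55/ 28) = 976064/ 297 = 3286.41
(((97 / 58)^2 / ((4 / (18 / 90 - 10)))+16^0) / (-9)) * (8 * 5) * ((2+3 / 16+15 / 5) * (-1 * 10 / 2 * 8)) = -163410815 / 30276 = -5397.37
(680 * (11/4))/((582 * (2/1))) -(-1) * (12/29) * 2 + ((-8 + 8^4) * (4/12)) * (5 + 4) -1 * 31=206509657/16878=12235.43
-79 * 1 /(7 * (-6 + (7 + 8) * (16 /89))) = 7031 /2058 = 3.42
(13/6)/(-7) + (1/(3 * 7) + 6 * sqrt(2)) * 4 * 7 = 43/42 + 168 * sqrt(2) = 238.61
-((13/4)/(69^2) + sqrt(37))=-sqrt(37) - 13/19044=-6.08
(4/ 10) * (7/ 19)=14/ 95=0.15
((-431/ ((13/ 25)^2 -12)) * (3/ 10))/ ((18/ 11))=592625/ 87972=6.74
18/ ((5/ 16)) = 288/ 5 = 57.60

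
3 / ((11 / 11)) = 3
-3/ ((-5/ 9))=27/ 5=5.40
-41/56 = -0.73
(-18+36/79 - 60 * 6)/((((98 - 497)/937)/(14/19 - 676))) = -119519840820/199633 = -598697.81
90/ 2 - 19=26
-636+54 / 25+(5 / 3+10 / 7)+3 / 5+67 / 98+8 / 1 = -4567739 / 7350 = -621.46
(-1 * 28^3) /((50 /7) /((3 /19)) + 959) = -460992 /21089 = -21.86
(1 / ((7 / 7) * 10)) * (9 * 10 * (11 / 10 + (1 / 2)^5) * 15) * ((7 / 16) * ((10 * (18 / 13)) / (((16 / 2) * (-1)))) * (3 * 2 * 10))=-23091075 / 3328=-6938.42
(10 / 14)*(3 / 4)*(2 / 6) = 5 / 28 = 0.18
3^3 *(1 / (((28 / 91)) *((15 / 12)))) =351 / 5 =70.20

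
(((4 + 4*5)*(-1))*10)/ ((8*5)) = -6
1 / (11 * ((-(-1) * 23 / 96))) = 96 / 253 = 0.38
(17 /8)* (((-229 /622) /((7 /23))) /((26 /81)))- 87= -86042643 /905632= -95.01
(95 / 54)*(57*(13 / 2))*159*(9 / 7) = 3730935 / 28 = 133247.68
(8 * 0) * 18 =0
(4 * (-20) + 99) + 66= 85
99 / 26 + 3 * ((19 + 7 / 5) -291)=-105039 / 130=-807.99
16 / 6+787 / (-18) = -739 / 18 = -41.06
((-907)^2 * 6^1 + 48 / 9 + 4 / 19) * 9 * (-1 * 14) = -11816543508 / 19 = -621923342.53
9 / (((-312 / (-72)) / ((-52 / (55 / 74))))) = -7992 / 55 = -145.31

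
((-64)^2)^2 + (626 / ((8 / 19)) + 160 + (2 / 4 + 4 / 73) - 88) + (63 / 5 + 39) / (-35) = 857395342739 / 51100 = 16778773.83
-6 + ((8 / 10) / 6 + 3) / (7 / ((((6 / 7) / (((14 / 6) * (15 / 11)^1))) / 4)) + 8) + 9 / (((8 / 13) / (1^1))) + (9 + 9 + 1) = 2043003 / 73880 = 27.65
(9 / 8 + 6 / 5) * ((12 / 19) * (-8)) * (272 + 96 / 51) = -5196096 / 1615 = -3217.40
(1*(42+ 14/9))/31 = 392/279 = 1.41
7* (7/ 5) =49/ 5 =9.80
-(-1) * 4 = 4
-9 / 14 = -0.64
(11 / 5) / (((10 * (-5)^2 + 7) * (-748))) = -1 / 87380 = -0.00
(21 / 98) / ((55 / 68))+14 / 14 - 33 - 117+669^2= 172253722 / 385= 447412.26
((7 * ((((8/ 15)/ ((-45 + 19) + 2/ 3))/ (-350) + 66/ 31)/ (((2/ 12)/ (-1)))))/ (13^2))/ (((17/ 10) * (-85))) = 13167372/ 3595918625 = 0.00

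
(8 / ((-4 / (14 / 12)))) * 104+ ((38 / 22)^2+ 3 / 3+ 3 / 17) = -238.51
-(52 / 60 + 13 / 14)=-377 / 210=-1.80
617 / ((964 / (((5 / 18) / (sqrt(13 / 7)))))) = 3085 * sqrt(91) / 225576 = 0.13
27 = 27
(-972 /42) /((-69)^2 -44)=-162 /33019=-0.00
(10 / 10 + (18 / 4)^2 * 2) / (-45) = -83 / 90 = -0.92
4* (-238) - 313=-1265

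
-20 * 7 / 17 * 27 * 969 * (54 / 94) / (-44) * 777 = 1130033835 / 517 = 2185752.10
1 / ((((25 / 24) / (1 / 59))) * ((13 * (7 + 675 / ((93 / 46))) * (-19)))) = -744 / 3849822275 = -0.00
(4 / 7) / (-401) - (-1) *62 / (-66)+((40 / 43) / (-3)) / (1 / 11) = -17333287 / 3983133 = -4.35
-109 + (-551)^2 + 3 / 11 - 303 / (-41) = 136878348 / 451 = 303499.66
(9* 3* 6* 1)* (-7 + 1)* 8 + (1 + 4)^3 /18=-7769.06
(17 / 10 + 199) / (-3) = -669 / 10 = -66.90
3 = 3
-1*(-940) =940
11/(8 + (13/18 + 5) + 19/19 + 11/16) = 1584/2219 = 0.71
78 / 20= 39 / 10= 3.90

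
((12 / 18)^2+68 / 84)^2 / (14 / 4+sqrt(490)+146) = 0.01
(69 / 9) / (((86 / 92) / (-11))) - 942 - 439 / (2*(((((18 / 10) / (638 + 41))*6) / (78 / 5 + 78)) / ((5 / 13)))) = -21406857 / 43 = -497833.88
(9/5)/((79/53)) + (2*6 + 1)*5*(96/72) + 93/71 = 89.18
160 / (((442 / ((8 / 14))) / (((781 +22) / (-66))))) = -2.52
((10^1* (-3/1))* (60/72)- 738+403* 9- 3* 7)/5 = 2843/5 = 568.60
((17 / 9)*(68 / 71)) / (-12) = -289 / 1917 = -0.15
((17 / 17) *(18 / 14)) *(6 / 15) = 18 / 35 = 0.51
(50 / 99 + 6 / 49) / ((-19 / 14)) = -6088 / 13167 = -0.46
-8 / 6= -4 / 3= -1.33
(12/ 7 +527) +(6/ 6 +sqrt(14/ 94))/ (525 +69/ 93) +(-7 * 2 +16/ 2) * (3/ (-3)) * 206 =31 * sqrt(329)/ 766006 +201329411/ 114086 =1764.72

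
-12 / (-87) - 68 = -1968 / 29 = -67.86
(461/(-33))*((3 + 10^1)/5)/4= -5993/660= -9.08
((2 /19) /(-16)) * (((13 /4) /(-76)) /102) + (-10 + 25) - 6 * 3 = -14139635 /4713216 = -3.00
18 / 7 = 2.57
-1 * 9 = -9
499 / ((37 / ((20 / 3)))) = 9980 / 111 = 89.91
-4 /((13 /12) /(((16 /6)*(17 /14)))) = -1088 /91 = -11.96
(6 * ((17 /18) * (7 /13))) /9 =119 /351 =0.34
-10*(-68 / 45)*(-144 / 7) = -2176 / 7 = -310.86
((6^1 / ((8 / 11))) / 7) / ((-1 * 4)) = -33 / 112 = -0.29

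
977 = 977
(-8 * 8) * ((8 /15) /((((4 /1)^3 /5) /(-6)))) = 16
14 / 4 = 7 / 2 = 3.50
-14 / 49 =-2 / 7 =-0.29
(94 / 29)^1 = 3.24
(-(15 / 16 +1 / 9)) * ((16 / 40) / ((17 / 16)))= -302 / 765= -0.39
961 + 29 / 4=3873 / 4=968.25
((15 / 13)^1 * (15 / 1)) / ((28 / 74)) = 8325 / 182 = 45.74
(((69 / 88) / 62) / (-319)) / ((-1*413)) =69 / 718811632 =0.00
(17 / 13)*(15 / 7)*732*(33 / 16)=1539945 / 364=4230.62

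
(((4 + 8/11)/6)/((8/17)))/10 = 221/1320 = 0.17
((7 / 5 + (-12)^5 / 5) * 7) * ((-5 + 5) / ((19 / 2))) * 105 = 0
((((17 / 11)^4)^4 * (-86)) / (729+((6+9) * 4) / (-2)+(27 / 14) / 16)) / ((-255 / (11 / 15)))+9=1379835147691158458381177 / 147188158891874818549425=9.37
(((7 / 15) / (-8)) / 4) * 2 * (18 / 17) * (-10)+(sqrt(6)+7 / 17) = 49 / 68+sqrt(6) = 3.17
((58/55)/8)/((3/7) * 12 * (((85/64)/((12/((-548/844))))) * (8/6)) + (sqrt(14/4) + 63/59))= -8104671623468/338872374125065 + 7047141472672 * sqrt(14)/338872374125065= 0.05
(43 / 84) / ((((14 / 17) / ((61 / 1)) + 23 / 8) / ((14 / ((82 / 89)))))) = 7937198 / 2947449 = 2.69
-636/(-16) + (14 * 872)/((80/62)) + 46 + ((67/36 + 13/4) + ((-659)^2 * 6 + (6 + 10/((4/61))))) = 470771381/180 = 2615396.56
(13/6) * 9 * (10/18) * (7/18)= 4.21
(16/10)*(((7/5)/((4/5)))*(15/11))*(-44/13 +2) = -756/143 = -5.29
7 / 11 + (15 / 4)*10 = 839 / 22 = 38.14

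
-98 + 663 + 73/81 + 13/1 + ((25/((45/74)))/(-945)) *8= 578.55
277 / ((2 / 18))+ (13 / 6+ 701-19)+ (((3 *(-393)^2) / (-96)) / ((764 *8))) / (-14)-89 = 3088.22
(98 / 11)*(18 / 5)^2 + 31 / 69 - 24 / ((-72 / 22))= 779521 / 6325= 123.24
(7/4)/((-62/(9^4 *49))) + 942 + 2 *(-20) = -2026727/248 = -8172.29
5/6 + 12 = 77/6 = 12.83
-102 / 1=-102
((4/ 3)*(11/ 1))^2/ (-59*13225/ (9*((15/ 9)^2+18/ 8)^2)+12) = -15856324/ 251924553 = -0.06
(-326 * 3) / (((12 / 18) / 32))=-46944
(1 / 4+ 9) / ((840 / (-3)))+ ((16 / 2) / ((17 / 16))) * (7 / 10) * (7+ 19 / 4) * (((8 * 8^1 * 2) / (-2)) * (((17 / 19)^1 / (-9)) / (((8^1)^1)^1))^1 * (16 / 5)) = 150897773 / 957600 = 157.58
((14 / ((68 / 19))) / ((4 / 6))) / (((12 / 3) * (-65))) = -399 / 17680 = -0.02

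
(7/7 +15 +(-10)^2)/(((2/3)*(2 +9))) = 174/11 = 15.82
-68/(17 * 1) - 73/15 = -133/15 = -8.87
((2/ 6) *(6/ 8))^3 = 1/ 64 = 0.02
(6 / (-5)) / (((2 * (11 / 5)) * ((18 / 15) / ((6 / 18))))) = -5 / 66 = -0.08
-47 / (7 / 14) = -94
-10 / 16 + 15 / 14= 25 / 56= 0.45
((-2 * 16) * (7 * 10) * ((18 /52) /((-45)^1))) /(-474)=-112 /3081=-0.04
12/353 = 0.03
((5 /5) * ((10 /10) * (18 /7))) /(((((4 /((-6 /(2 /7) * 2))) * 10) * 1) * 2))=-27 /20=-1.35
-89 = -89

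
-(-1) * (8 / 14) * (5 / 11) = 20 / 77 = 0.26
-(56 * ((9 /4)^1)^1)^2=-15876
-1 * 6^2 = -36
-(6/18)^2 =-1/9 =-0.11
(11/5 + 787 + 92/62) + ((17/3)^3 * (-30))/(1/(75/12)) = -33327.37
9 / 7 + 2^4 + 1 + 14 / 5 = 738 / 35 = 21.09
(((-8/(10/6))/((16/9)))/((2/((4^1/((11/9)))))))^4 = 3486784401/9150625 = 381.04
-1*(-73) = 73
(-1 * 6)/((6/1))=-1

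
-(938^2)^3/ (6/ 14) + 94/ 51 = -81052047760145986402/ 51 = -1589255838434235027.49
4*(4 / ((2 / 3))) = 24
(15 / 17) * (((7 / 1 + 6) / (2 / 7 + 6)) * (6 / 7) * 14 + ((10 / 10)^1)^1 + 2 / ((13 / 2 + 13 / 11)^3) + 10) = 28529955030 / 902613283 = 31.61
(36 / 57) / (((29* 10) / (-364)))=-2184 / 2755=-0.79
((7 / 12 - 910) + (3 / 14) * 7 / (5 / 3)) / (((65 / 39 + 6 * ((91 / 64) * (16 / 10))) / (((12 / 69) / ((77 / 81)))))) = -17661564 / 1627549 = -10.85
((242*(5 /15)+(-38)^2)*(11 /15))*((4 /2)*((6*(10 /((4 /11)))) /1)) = 1106908 /3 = 368969.33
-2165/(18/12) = -4330/3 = -1443.33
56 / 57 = 0.98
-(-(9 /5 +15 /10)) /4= 33 /40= 0.82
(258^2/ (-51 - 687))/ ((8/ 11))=-20339/ 164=-124.02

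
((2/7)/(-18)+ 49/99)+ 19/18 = 709/462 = 1.53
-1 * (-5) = 5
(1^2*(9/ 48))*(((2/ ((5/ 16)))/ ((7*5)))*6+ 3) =2151/ 2800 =0.77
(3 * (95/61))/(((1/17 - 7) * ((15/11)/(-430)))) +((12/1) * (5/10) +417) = 2286272/3599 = 635.25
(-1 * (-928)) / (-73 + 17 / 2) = -1856 / 129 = -14.39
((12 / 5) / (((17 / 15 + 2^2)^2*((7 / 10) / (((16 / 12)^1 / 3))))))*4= 9600 / 41503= 0.23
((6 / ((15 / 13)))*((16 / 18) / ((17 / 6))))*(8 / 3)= 3328 / 765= 4.35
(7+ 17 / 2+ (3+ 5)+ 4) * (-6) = -165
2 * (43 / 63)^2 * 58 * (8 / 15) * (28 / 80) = 428968 / 42525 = 10.09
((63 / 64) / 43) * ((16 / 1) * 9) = 567 / 172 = 3.30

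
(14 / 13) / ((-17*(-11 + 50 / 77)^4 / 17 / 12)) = -5905710888 / 5245376157853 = -0.00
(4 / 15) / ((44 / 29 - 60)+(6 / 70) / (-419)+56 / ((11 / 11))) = -340228 / 3167901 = -0.11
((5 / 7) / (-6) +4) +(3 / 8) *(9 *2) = 893 / 84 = 10.63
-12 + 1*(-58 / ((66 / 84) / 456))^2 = 137101352532 / 121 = 1133069029.19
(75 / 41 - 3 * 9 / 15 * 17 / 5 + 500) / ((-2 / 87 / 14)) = -309434118 / 1025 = -301886.94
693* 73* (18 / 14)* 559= 36359037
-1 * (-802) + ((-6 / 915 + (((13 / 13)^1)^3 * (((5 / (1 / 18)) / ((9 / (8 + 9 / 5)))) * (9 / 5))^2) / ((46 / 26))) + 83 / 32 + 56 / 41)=846453246049 / 46018400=18393.80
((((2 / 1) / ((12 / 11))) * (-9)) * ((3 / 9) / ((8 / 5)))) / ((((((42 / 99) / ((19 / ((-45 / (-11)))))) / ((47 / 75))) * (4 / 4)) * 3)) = -1188583 / 151200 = -7.86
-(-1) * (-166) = -166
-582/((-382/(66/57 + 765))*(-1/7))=-29652609/3629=-8171.01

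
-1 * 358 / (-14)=179 / 7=25.57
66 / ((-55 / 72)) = -432 / 5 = -86.40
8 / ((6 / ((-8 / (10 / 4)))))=-4.27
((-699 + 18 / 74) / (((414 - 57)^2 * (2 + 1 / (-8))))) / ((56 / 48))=-137888 / 55015485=-0.00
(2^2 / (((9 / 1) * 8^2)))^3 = 1 / 2985984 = 0.00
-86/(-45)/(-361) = -86/16245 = -0.01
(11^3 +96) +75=1502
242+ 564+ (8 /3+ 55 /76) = 184541 /228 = 809.39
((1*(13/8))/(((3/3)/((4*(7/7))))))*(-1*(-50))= 325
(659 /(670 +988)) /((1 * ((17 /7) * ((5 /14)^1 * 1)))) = 32291 /70465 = 0.46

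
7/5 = 1.40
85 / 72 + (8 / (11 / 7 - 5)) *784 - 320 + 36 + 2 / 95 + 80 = -13899781 / 6840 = -2032.13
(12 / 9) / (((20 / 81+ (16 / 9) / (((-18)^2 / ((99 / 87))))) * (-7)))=-2349 / 3122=-0.75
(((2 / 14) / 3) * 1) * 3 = 0.14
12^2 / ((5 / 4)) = 576 / 5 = 115.20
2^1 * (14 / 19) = 28 / 19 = 1.47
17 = 17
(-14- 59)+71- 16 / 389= -794 / 389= -2.04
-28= -28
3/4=0.75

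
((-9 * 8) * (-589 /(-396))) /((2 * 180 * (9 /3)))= -589 /5940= -0.10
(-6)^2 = 36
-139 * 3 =-417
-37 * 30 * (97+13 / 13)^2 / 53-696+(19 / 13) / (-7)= -973457855 / 4823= -201836.59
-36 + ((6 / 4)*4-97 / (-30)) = -803 / 30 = -26.77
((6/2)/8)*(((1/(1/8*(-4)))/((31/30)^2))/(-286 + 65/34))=22950/9282299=0.00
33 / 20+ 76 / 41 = 2873 / 820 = 3.50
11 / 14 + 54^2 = 40835 / 14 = 2916.79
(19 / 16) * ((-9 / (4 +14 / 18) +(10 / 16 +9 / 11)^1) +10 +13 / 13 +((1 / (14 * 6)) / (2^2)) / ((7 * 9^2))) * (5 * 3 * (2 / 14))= 90395964745 / 3364187904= 26.87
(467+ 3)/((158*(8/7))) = 1645/632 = 2.60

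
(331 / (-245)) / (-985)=331 / 241325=0.00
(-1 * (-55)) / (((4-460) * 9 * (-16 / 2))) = 55 / 32832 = 0.00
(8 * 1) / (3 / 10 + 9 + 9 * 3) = 80 / 363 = 0.22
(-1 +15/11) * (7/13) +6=6.20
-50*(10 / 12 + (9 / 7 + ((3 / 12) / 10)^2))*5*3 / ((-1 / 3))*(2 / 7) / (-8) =-1068315 / 6272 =-170.33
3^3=27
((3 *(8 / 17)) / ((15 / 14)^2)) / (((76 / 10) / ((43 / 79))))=33712 / 382755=0.09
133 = 133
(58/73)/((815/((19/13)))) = 1102/773435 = 0.00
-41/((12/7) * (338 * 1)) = -287/4056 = -0.07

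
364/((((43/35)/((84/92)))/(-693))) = -185405220/989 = -187467.36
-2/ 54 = -1/ 27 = -0.04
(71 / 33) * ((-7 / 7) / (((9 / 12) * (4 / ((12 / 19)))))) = -284 / 627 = -0.45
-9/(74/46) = -207/37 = -5.59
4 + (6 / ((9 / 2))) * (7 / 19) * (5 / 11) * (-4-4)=1388 / 627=2.21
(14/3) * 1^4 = 14/3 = 4.67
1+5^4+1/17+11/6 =64045/102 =627.89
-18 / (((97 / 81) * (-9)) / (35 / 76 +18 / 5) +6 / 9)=124983 / 13801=9.06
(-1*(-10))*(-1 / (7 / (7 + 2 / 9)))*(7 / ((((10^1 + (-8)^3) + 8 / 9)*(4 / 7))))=455 / 1804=0.25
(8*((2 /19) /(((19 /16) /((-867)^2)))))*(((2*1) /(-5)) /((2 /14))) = -2694053376 /1805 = -1492550.35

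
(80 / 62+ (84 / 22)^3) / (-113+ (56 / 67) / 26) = -2046822128 / 4059876095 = -0.50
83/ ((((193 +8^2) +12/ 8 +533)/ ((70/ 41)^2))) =813400/ 2661023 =0.31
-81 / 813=-27 / 271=-0.10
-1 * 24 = -24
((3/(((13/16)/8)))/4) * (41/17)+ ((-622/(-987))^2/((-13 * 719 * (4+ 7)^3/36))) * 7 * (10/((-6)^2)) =524201484439288/29433064684023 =17.81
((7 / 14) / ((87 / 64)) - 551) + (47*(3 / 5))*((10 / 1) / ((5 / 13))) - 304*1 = -52823 / 435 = -121.43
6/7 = 0.86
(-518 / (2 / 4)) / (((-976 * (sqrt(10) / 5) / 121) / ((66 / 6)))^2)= -2294171495 / 476288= -4816.77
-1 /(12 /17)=-17 /12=-1.42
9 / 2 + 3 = 15 / 2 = 7.50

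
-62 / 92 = -31 / 46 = -0.67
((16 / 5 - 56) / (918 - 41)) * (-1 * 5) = 264 / 877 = 0.30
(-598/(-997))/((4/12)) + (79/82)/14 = 2138275/1144556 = 1.87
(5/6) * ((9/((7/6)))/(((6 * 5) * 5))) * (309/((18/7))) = 103/20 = 5.15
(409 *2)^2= 669124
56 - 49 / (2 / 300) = -7294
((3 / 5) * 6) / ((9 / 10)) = 4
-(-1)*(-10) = -10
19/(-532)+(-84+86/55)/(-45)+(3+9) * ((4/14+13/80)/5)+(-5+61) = 145708/2475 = 58.87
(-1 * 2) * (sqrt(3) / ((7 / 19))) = -38 * sqrt(3) / 7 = -9.40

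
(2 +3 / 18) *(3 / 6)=13 / 12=1.08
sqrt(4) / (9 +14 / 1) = 2 / 23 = 0.09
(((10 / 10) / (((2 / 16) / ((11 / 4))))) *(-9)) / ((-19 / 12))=2376 / 19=125.05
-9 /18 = -1 /2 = -0.50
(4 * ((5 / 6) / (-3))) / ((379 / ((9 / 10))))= -1 / 379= -0.00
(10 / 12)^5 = 3125 / 7776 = 0.40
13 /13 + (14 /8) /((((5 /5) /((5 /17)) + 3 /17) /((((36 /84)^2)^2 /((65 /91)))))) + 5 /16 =79581 /59584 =1.34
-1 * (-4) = 4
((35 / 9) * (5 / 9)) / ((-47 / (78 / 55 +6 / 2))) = -105 / 517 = -0.20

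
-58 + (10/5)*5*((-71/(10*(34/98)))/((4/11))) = -42213/68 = -620.78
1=1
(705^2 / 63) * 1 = 55225 / 7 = 7889.29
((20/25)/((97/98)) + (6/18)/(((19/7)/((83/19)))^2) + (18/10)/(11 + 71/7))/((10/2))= 49301412881/140316620700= 0.35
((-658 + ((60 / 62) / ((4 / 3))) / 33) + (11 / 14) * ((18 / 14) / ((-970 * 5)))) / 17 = -106643332409 / 2755314100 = -38.70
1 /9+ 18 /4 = 83 /18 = 4.61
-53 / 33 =-1.61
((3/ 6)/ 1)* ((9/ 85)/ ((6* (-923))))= -3/ 313820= -0.00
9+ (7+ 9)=25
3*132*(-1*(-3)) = 1188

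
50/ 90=5/ 9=0.56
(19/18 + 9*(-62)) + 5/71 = -711685/1278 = -556.87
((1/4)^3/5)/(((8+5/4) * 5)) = 0.00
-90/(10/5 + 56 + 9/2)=-1.44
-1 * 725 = -725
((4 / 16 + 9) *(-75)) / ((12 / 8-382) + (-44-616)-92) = 185 / 302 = 0.61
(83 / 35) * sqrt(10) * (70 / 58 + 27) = 67894 * sqrt(10) / 1015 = 211.53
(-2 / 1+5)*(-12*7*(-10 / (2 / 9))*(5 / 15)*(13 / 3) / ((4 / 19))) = 77805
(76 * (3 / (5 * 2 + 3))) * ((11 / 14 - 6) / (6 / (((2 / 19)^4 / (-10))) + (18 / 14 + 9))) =0.00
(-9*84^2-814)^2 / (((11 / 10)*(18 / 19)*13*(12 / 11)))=279912027.62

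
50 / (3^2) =50 / 9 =5.56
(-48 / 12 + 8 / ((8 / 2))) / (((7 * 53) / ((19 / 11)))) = -38 / 4081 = -0.01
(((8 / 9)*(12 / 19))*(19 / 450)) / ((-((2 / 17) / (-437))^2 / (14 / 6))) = -1545321148 / 2025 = -763121.55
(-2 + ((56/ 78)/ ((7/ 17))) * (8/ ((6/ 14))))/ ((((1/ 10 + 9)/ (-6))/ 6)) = -142960/ 1183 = -120.85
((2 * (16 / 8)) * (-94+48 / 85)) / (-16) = 3971 / 170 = 23.36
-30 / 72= -0.42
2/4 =0.50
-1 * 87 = -87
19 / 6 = 3.17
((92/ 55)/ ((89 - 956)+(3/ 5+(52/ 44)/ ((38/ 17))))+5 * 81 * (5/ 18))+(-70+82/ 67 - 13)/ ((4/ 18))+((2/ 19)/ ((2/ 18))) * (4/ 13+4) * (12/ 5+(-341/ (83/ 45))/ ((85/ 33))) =-113802053702831018/ 211284871148845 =-538.62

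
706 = 706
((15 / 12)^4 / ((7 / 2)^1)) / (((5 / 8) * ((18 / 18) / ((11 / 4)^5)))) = 20131375 / 114688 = 175.53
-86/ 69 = -1.25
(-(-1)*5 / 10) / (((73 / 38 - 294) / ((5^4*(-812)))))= 868.77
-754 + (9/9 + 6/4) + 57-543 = -2475/2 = -1237.50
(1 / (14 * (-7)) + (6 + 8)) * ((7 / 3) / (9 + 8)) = 457 / 238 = 1.92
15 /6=5 /2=2.50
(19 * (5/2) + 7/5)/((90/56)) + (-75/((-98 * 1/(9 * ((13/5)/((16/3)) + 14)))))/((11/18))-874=-440009357/646800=-680.29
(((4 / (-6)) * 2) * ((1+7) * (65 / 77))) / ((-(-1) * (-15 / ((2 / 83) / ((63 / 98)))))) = 1664 / 73953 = 0.02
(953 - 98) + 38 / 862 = 368524 / 431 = 855.04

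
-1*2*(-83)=166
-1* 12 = -12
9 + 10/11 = 109/11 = 9.91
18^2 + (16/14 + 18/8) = 9167/28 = 327.39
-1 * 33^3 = -35937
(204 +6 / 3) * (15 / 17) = 3090 / 17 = 181.76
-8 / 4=-2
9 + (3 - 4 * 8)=-20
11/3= 3.67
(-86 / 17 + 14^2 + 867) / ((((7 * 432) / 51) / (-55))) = -329725 / 336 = -981.32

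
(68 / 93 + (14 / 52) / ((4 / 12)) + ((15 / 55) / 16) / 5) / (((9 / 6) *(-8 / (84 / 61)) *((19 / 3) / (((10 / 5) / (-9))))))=11486069 / 1849624920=0.01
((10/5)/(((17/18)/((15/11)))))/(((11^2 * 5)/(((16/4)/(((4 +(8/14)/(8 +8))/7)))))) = 84672/2556851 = 0.03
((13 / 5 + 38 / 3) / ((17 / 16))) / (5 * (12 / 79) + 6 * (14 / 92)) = 6657488 / 774945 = 8.59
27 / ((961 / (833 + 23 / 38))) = 855279 / 36518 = 23.42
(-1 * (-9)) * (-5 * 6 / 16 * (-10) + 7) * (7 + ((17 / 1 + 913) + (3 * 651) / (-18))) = 192004.88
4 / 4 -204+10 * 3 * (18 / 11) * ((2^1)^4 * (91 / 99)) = 62797 / 121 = 518.98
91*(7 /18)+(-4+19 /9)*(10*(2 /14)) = 1373 /42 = 32.69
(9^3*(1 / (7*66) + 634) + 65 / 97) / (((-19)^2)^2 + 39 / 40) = 138083360980 / 38934993251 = 3.55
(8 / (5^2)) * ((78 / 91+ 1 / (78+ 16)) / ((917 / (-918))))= -0.28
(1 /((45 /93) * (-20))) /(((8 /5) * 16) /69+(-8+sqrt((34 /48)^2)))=1426 /95505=0.01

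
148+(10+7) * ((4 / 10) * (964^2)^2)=29362095891684 / 5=5872419178336.80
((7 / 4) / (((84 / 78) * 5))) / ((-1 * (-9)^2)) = -0.00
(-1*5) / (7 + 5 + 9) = -5 / 21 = -0.24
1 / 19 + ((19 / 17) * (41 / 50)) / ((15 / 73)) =1093223 / 242250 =4.51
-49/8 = -6.12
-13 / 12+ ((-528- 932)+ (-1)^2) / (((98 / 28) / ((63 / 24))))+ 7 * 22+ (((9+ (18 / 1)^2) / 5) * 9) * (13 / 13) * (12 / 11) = -47428 / 165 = -287.44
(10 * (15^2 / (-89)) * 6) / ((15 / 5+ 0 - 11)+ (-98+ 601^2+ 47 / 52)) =-702000 / 1671151843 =-0.00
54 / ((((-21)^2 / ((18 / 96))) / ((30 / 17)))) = 135 / 3332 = 0.04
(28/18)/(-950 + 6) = -7/4248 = -0.00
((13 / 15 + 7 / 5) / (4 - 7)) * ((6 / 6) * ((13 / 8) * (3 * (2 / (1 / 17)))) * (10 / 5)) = -3757 / 15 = -250.47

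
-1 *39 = -39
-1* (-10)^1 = 10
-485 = -485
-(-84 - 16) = 100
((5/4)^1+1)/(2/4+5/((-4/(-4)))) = 9/22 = 0.41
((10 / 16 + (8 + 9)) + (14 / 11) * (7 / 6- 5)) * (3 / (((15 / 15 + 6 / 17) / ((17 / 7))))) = 972485 / 14168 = 68.64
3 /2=1.50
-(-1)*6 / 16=3 / 8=0.38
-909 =-909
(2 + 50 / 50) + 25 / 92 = 301 / 92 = 3.27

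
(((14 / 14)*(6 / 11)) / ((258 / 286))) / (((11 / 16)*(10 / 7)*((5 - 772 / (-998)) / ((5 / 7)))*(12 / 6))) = 51896 / 1362713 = 0.04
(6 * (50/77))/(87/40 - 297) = -4000/302687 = -0.01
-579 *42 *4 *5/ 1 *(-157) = 76358520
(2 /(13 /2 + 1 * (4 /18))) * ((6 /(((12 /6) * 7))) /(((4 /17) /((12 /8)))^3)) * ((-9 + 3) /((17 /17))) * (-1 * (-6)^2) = 96702579 /13552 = 7135.67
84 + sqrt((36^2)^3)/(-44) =-10740/11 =-976.36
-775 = -775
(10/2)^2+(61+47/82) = 7099/82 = 86.57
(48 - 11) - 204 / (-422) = 7909 / 211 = 37.48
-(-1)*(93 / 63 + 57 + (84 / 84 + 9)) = 1438 / 21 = 68.48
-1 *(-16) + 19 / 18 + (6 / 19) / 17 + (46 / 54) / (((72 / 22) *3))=16163297 / 941868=17.16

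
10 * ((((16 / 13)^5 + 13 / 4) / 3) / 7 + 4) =668877805 / 15594306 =42.89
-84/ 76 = -21/ 19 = -1.11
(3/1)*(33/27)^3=1331/243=5.48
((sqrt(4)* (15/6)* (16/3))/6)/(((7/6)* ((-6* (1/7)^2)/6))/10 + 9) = 5600/11337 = 0.49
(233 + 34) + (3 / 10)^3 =267027 / 1000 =267.03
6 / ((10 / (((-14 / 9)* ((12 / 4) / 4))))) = -7 / 10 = -0.70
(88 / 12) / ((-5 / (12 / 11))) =-8 / 5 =-1.60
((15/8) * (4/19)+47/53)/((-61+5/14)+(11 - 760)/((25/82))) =-0.00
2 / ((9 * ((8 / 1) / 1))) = 1 / 36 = 0.03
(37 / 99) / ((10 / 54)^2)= 2997 / 275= 10.90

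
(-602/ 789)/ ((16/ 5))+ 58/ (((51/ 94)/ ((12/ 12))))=3815141/ 35768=106.66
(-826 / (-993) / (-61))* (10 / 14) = -590 / 60573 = -0.01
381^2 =145161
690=690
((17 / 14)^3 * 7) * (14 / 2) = 87.73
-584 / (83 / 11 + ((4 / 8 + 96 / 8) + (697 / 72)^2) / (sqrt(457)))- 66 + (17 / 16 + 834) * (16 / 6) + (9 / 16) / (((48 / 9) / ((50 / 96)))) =201700287005184 * sqrt(457) / 47922632474087 + 1192023679819255795733 / 588873307841581056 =2114.22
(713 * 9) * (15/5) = 19251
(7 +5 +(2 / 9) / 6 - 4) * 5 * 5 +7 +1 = 5641 / 27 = 208.93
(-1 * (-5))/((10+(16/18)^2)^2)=0.04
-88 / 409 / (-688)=11 / 35174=0.00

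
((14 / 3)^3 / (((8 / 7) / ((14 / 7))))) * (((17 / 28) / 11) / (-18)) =-5831 / 10692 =-0.55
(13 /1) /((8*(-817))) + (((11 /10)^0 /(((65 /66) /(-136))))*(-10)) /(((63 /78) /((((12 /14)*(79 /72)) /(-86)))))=-17965879 /960792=-18.70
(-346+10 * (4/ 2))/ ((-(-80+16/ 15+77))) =-4890/ 29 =-168.62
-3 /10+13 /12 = 47 /60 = 0.78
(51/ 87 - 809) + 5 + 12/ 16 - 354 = -134173/ 116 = -1156.66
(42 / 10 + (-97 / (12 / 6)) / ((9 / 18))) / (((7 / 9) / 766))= -3198816 / 35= -91394.74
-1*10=-10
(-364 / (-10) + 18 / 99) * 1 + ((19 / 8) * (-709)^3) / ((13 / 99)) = -36871447554947 / 5720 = -6446057264.85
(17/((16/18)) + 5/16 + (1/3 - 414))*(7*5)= -662305/48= -13798.02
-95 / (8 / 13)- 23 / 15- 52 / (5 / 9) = -29941 / 120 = -249.51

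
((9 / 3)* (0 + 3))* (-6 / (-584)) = 27 / 292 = 0.09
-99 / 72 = -11 / 8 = -1.38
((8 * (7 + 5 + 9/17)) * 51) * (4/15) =6816/5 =1363.20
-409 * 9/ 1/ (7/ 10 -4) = 12270/ 11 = 1115.45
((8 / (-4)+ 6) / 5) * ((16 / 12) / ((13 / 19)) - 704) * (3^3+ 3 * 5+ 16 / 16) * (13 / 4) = -235468 / 3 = -78489.33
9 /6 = 1.50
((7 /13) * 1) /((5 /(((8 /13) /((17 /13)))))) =56 /1105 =0.05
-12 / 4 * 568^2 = -967872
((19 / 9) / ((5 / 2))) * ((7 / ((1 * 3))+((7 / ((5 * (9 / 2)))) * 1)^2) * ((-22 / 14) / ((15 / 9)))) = -293854 / 151875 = -1.93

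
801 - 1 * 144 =657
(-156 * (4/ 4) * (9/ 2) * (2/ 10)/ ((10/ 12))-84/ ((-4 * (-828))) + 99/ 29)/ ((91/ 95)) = -627661637/ 3641820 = -172.35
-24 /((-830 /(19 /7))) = 0.08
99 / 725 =0.14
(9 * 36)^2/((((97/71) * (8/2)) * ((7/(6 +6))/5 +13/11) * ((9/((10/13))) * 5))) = 273287520/1080677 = 252.89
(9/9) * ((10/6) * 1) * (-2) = -10/3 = -3.33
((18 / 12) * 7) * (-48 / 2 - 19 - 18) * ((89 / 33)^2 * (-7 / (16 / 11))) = 23675869 / 1056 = 22420.33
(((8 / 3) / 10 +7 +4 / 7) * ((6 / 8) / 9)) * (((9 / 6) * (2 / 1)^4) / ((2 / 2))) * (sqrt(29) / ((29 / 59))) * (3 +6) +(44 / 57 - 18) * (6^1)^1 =-1964 / 19 +291342 * sqrt(29) / 1015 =1442.37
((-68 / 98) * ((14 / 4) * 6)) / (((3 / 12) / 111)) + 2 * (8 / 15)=-679208 / 105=-6468.65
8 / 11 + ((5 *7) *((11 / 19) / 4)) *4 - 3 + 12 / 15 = 19636 / 1045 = 18.79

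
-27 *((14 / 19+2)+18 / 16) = -15849 / 152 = -104.27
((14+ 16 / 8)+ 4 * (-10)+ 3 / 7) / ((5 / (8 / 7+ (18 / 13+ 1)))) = -10593 / 637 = -16.63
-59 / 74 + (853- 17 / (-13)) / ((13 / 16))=13139533 / 12506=1050.66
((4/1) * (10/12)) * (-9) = -30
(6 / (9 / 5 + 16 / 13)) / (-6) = -65 / 197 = -0.33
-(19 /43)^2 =-361 /1849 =-0.20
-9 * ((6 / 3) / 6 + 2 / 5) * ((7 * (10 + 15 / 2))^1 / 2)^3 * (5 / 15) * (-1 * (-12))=-6066276.56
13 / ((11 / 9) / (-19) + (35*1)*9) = 2223 / 53854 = 0.04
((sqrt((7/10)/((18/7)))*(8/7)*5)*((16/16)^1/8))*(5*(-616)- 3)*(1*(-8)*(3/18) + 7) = -52411*sqrt(5)/18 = -6510.81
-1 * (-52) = 52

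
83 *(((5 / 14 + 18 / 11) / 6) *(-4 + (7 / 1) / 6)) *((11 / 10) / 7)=-433177 / 35280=-12.28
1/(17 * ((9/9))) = 1/17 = 0.06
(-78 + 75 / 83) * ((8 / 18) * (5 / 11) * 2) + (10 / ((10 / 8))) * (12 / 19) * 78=6296184 / 17347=362.96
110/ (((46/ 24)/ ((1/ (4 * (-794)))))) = -165/ 9131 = -0.02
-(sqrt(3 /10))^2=-0.30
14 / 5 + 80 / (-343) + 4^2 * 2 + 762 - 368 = 734992 / 1715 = 428.57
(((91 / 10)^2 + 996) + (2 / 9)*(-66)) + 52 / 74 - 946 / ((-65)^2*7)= 13982392729 / 13131300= 1064.81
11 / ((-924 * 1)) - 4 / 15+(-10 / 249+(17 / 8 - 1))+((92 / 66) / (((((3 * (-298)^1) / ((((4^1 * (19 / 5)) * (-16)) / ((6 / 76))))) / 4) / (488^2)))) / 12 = 1176390989294497 / 3085319160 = 381286.64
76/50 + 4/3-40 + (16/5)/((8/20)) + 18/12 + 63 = 5303/150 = 35.35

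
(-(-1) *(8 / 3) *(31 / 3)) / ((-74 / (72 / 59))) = -0.45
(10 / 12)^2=25 / 36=0.69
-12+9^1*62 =546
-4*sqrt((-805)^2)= -3220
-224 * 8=-1792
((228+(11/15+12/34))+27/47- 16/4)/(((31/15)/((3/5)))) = 65.51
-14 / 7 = -2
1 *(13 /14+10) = 153 /14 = 10.93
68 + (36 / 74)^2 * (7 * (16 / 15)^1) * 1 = 477556 / 6845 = 69.77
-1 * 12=-12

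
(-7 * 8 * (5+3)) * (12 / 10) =-2688 / 5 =-537.60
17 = 17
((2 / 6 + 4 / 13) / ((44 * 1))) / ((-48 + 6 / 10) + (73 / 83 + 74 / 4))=-10375 / 19954506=-0.00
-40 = -40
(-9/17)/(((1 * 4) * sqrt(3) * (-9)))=sqrt(3)/204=0.01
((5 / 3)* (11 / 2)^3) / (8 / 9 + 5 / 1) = 19965 / 424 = 47.09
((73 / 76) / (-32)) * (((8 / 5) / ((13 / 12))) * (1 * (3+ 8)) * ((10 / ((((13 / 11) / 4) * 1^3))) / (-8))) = 26499 / 12844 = 2.06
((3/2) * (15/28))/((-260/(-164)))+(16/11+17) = 151843/8008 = 18.96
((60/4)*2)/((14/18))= 270/7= 38.57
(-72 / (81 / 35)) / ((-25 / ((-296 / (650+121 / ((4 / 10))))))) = -33152 / 85725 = -0.39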